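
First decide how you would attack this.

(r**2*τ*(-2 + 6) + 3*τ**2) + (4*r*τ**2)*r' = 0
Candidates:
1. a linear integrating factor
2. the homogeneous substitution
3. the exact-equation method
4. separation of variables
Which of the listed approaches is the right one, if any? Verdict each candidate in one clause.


Technique: the exact-equation method — because the two cross partials coincide, the form is conservative as written — recover its potential in (τ, r).
- a linear integrating factor: the unknown enters nonlinearly (through a power, a denominator, or a transcendental function), which the linear integrating-factor recipe cannot absorb as-is — any repair would come from a preliminary substitution, not the factor.
- the homogeneous substitution — the slope does not depend on the ratio of the variables alone.
- the exact-equation method — yes — fits the structure here.
- separation of variables — the two dependences are entangled, not a clean product of one-variable pieces.


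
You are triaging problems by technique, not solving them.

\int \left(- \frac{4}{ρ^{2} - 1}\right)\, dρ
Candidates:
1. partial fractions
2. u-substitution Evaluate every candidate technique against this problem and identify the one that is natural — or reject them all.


Best approach: partial fractions — the denominator ρ^{2} - 1 factors, so the quotient decomposes into elementary partial fractions term by term.
- partial fractions: applies; the problem has the shape this method handles.
- u-substitution: no subexpression of the integrand serves as a whole-integral substitution inner — individual terms may offer their own, but none carries its derivative as a factor of the full integrand; a working change of variable would have to be constructed from outside the expression.


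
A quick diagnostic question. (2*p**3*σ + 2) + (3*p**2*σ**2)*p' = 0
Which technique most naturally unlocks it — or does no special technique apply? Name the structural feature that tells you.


Technique: the exact-equation method — the cross partial derivatives of 2*p**3*σ + 2 and 3*p**2*σ**2 agree, so the left side is the total differential of one potential in σ and p.


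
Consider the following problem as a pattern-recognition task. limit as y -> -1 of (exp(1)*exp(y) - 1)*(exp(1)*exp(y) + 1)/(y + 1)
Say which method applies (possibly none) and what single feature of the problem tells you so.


Technique: l'Hôpital's rule (0/0) — both numerator and denominator vanish at -1: the genuine 0/0 indeterminate that l'Hôpital exists for. Known elementary limits would finish this too — the rule just bypasses the case analysis.


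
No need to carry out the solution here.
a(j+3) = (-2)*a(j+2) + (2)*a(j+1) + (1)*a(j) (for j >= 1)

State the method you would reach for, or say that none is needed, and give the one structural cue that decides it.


Verdict: the characteristic-root method — because shifting j leaves the equation's coefficients unchanged, exponential trials reduce it to algebra.


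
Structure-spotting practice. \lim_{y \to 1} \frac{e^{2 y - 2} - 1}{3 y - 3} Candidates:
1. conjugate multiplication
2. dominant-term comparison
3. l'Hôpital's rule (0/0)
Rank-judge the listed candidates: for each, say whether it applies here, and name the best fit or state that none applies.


Diagnosis: l'Hôpital's rule (0/0) — both numerator and denominator vanish at 1: the genuine 0/0 indeterminate that l'Hôpital exists for. The standard small-argument limits would also carry it; the rule is the systematic route.
- conjugate multiplication: multiplying by a conjugate would not remove any indeterminacy here.
- dominant-term comparison — this limit is not decided by comparing leading-term growth at infinity.
- l'Hôpital's rule (0/0) — yes — fits the structure here.


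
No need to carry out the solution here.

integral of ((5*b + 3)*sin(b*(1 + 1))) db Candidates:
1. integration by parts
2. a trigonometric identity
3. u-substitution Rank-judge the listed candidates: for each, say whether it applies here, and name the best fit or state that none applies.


Verdict: integration by parts — differentiate 5*b + 3, integrate sin(b*(1 + 1)): each pass lowers the polynomial degree, so parts terminates.
- integration by parts: yes, a natural case for it.
- a trigonometric identity: no even trigonometric power and no product of distinct frequencies to rewrite.
- u-substitution: no subexpression of the integrand serves as a whole-integral substitution inner — individual terms may offer their own, but none carries its derivative as a factor of the full integrand; a working change of variable would have to be constructed from outside the expression.


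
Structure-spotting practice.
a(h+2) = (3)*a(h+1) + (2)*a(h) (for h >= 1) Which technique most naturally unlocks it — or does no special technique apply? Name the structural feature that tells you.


Verdict: the characteristic-root method — because shifting h leaves the equation's coefficients unchanged, exponential trials reduce it to algebra.


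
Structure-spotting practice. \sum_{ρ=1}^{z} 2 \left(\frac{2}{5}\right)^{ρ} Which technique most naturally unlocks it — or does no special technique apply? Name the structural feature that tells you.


Verdict: the geometric series formula — check a ratio of consecutive terms: it is \frac{2}{5}, independent of the index, so the geometric formula closes the sum.


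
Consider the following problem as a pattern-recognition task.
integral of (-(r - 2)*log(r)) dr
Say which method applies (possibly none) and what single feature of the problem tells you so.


Verdict: integration by parts — a polynomial next to log(r): integrate the polynomial, differentiate the log, and the integral simplifies in one pass.


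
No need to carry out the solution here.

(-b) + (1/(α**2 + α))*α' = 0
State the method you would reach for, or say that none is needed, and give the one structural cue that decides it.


Verdict: separation of variables — solved for the derivative, the right side factors as b times α**2 + α — all b-dependence separates from all α-dependence. A Bernoulli substitution applies to this equation as given; separation takes the same equation in its displayed form.


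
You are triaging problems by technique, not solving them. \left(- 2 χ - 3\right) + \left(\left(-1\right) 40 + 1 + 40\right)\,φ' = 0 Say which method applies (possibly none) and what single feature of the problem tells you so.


Technique: no special technique — solved for the derivative, no φ appears — this is antidifferentiation in χ wearing ODE clothing.


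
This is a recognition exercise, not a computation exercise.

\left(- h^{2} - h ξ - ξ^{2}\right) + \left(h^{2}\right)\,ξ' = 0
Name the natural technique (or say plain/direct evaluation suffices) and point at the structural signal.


Verdict: the homogeneous substitution — the slope's numerator and denominator share total degree; set v = ξ/h and the equation drops to separable form.


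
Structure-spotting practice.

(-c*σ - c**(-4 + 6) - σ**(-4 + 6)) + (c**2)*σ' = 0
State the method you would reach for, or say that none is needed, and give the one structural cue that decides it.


Method: the homogeneous substitution — scaling c and σ together leaves the slope fixed — it depends only on σ/c, so substitute the ratio.


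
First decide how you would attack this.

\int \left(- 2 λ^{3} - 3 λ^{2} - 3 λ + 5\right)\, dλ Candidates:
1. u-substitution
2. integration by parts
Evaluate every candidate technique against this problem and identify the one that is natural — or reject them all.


Diagnosis: no special technique — the integrand is a sum of constant multiples of powers of λ — integrate term by term.
- u-substitution: no substitution does more than relabel what direct integration already handles.
- integration by parts — parts would only shuffle a directly integrable integrand.


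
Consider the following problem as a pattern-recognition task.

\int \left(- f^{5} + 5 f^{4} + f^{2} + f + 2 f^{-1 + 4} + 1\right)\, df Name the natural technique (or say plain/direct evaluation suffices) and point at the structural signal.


Verdict: no special technique — nothing composite, nothing rational, nothing trigonometric — each constant-multiple power of f integrates by the power rule alone.


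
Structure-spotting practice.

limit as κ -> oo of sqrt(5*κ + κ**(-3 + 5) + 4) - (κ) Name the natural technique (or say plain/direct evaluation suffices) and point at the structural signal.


Method: conjugate multiplication — two divergent pieces with a minus sign between them and a radical in the mix: rationalize sqrt(5*κ + κ**(-3 + 5) + 4) - κ before any limit law applies.


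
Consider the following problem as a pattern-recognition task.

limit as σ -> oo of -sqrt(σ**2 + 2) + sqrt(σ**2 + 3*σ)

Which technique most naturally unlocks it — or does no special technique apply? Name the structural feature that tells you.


Technique: conjugate multiplication — both pieces blow up but their difference is finite; the conjugate trick rationalizes sqrt(σ**2 + 3*σ) - sqrt(σ**2 + 2).


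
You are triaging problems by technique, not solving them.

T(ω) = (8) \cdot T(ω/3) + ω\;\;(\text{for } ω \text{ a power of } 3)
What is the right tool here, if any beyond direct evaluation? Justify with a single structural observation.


Diagnosis: the master substitution — the argument contracts 3-fold per step: reindex ω exponentially and solve the linear recurrence in the new index.


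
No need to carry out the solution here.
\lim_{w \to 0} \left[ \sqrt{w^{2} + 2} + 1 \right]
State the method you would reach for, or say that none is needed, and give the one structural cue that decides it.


Method: no special technique — nothing blocks direct substitution at 0: plug in and finish.


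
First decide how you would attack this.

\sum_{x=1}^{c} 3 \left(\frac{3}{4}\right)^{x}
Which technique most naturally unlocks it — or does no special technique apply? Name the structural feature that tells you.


Verdict: the geometric series formula — each term is \frac{3}{4} times the previous one, so the geometric-series formula applies directly.


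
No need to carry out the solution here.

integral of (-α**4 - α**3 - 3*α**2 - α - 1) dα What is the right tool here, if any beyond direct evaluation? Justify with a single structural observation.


Best approach: no special technique — a term-by-term power-rule job in α; no substitution or rearrangement earns its keep here.


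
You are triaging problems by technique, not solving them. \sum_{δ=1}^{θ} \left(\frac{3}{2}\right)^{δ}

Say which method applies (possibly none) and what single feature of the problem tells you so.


Method: the geometric series formula — term-over-term division gives \frac{3}{2} every time — index-free ratio, geometric sum formula applies.


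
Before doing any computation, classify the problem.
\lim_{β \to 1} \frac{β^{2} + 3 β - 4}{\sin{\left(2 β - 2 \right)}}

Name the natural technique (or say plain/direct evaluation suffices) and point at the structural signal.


Technique: l'Hôpital's rule (0/0) — both numerator and denominator vanish at 1: the genuine 0/0 indeterminate that l'Hôpital exists for. One could equally expand both pieces locally and compare leading terms; the rule does that in one stroke.


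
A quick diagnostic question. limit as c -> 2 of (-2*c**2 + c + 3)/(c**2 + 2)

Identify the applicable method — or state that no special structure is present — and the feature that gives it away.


Verdict: no special technique — no zero denominators, no indeterminate clash at 2 — substitute and read off the value.


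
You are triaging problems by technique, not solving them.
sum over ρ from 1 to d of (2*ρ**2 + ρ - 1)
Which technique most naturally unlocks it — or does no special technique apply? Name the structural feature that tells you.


Diagnosis: no special technique — every summand is a constant multiple of a power of ρ — apply the standard power-sum identities one degree at a time.


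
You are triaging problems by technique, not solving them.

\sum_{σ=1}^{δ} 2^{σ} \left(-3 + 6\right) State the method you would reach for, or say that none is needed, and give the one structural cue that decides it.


Diagnosis: the geometric series formula — each summand is the previous one scaled by 2; that constant multiplier is itself the geometric structure.


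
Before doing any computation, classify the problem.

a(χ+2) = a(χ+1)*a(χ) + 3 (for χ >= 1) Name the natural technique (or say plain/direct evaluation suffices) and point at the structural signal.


Diagnosis: no special technique — each new value is a nonlinear function of earlier ones — scaling arguments and superposition both fail.


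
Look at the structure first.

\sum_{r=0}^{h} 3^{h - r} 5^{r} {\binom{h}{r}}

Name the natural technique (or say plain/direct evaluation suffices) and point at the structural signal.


Method: the binomial theorem — {\binom{h}{r}} weighting matched powers of 5 and 3 is the expanded form of (5 + 3)^h — fold it back up.


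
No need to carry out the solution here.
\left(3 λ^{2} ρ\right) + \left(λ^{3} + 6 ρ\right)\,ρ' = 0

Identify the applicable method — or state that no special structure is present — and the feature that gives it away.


Verdict: the exact-equation method — d/dρ of 3 λ^{2} ρ equals d/dλ of λ^{3} + 6 ρ: the form is a total differential of one potential — integrate it exactly.


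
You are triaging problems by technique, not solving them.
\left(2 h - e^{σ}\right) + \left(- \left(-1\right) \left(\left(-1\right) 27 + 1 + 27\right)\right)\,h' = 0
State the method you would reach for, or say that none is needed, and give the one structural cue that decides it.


Verdict: a linear integrating factor — h enters only linearly with coefficient 2; multiply by exp of the integral of 2 and the left side becomes one derivative.


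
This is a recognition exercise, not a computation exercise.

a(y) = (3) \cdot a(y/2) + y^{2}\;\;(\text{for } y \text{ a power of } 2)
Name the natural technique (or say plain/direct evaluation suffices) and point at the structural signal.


Technique: the master substitution — the argument contracts 2-fold per step: reindex y exponentially and solve the linear recurrence in the new index.


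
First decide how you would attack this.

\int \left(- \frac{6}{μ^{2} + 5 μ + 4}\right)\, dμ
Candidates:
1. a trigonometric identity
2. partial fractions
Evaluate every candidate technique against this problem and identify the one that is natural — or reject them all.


Best approach: partial fractions — μ^{2} + 5 μ + 4 splits into linear pieces, so the quotient is a sum of simple fractions — decompose before integrating.
- a trigonometric identity — no sine or cosine appears, so there is nothing for a trigonometric identity to act on.
- partial fractions — yes — fits the structure here.


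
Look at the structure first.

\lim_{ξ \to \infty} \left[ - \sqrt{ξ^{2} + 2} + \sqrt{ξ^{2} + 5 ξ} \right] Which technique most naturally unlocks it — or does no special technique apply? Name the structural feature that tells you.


Verdict: conjugate multiplication — an infinity-minus-infinity difference with a surviving radical — multiply by the conjugate to cancel the divergence.


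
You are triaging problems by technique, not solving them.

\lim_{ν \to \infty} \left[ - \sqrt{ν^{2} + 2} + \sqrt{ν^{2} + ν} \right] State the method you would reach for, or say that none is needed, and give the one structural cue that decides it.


Best approach: conjugate multiplication — the difference \sqrt{ν^{2} + ν} - \sqrt{ν^{2} + 2} is an ∞ − ∞ stalemate; its conjugate partner breaks the tie.


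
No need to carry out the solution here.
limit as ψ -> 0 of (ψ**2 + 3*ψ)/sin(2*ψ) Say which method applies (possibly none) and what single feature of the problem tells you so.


Best approach: l'Hôpital's rule (0/0) — plug in 0: top and bottom both hit zero, so differentiate each and retry. A local series expansion at the point resolves it as well; the rule is the packaged version of that step.


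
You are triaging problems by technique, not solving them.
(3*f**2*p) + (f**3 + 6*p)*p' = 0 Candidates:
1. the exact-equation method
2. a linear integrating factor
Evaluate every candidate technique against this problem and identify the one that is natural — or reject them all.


Technique: the exact-equation method — the mixed-partials test passes for 3*f**2*p and f**3 + 6*p, so a potential function exists as presented.
- the exact-equation method: a fit — the right tool for this form.
- a linear integrating factor: a nonlinear term in the unknown puts this outside the integrating-factor template.


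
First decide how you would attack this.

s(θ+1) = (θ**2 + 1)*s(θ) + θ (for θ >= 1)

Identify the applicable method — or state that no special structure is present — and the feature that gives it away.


Best approach: a summation factor — normalize by the running product of θ**2 + 1: the left side becomes a difference, and differences sum.


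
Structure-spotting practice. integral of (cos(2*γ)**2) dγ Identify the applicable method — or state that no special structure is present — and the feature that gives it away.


Best approach: a trigonometric identity — the even trigonometric power cos(2*γ)**2 reduces by a double-angle identity before any integration is attempted.


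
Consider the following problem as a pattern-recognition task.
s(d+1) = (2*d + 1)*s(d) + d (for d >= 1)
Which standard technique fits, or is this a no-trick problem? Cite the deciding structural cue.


Method: a summation factor — first-order, linear, moving coefficient 2*d + 1: the discrete analogue of an integrating factor handles it.


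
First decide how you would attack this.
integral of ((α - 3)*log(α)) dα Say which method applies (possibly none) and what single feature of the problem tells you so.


Best approach: integration by parts — the presence of log(α) against a polynomial factor is the standard differentiate-the-log setup.


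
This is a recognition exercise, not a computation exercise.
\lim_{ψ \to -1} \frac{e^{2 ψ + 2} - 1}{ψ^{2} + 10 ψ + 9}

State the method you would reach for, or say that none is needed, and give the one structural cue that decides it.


Technique: l'Hôpital's rule (0/0) — numerator and denominator both vanish at -1 — a genuine 0/0 form, which is exactly when l'Hôpital applies. The standard small-argument limits would also carry it; the rule is the systematic route.


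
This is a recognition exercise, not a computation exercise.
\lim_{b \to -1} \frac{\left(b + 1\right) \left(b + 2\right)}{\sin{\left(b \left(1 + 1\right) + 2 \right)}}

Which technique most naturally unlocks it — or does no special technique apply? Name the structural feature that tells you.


Technique: l'Hôpital's rule (0/0) — numerator and denominator both vanish at -1 — a genuine 0/0 form, which is exactly when l'Hôpital applies. One could equally expand both pieces locally and compare leading terms; the rule does that in one stroke.


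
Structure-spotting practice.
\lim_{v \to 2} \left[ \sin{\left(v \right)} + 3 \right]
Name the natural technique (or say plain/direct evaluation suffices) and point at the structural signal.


Diagnosis: no special technique — the expression is continuous at the evaluation point — substitute directly; no indeterminate form appears.


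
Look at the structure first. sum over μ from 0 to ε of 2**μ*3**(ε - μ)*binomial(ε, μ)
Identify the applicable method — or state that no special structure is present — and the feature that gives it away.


Technique: the binomial theorem — the summand is term μ of a binomial expansion in 2 and 3; the whole sum is a single power.


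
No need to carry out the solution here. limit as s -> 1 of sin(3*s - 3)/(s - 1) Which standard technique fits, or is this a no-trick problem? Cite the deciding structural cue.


Technique: l'Hôpital's rule (0/0) — numerator and denominator both vanish at 1 — a genuine 0/0 form, which is exactly when l'Hôpital applies. A first-order expansion at the point is an equally standard path; the rule packages it.


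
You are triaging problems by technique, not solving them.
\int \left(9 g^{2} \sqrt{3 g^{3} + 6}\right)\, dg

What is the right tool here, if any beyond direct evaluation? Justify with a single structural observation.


Diagnosis: u-substitution — everything non-trivial happens through the inner expression 3 g^{3} + 6, and its derivative accounts for the remaining factor up to a constant, so set u = 3 g^{3} + 6.


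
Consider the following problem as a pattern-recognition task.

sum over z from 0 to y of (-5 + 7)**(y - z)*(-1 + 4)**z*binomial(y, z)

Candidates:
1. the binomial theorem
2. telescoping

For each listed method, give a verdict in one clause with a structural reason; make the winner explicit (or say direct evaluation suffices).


Method: the binomial theorem — the summand is term z of a binomial expansion in (-1 + 4) and (-5 + 7); the whole sum is a single power.
- the binomial theorem — applies; the problem has the shape this method handles.
- telescoping: in the displayed form, no term reappears at a neighboring index to cancel against.


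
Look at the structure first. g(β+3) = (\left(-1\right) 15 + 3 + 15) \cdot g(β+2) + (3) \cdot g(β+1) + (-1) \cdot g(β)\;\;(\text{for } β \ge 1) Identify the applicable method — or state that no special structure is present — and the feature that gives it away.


Method: the characteristic-root method — no index-dependence in the weights and nothing inhomogeneous: classic characteristic-equation setup.


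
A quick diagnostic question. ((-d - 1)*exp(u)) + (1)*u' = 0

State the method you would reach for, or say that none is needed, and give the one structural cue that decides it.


Best approach: separation of variables — all dependence on the two variables factors apart, the defining separable shape.


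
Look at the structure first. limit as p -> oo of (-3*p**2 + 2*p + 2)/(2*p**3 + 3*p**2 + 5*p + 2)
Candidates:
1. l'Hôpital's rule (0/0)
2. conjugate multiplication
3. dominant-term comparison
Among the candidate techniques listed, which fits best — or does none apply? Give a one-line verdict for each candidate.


Diagnosis: dominant-term comparison — as p grows, only the highest-degree terms matter — compare leading terms and read the limit off.
- l'Hôpital's rule (0/0): viewed as a single quotient this runs to ∞/∞, not the 0/0 clash this candidate addresses; an at-infinity variant of the rule would resolve it, but comparing leading growth reads the answer without differentiating.
- conjugate multiplication — rationalization has no target — no divergent radical difference appears.
- dominant-term comparison — applies; the problem has the shape this method handles.


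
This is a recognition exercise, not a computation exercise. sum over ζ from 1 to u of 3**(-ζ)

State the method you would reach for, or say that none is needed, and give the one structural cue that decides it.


Method: the geometric series formula — consecutive terms stand in a fixed index-free ratio — the geometric sum formula closes it.


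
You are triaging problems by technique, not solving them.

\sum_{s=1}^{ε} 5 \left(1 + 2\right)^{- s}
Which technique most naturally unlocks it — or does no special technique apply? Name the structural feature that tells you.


Verdict: the geometric series formula — consecutive terms stand in a fixed index-free ratio — the geometric sum formula closes it.


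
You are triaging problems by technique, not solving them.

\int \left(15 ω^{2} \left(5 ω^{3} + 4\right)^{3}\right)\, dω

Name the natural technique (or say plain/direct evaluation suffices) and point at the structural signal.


Best approach: u-substitution — spotting that 15 ω^{2} is a constant multiple of the derivative of 5 ω^{3} + 4 is the key observation — substitute u = 5 ω^{3} + 4 and the integral becomes one-dimensional in u. Brute-force expansion works too — the substitution sees the structure instead of grinding through terms.


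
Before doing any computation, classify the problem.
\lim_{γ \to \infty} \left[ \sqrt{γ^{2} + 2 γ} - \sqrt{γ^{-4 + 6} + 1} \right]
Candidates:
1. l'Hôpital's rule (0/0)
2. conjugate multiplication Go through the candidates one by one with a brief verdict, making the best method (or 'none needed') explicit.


Best approach: conjugate multiplication — turning the difference into a conjugate-rationalized ratio makes the limit readable.
- l'Hôpital's rule (0/0): substitution produces ∞ − ∞ rather than a vanishing quotient; the rule needs a 0/0 ratio to act on.
- conjugate multiplication: applicable, and directly so.


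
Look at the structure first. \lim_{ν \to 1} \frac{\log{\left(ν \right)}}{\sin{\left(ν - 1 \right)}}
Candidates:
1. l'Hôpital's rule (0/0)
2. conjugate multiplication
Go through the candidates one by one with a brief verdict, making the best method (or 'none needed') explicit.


Diagnosis: l'Hôpital's rule (0/0) — the 0/0 form at 1 is the signature situation for l'Hôpital's rule. A local series expansion at the point resolves it as well; the rule is the packaged version of that step.
- l'Hôpital's rule (0/0): applicable, and directly so.
- conjugate multiplication — rationalization has no target — no divergent radical difference appears.


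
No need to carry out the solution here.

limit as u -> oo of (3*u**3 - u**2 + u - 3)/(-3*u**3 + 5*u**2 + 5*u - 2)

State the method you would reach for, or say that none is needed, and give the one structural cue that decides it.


Technique: dominant-term comparison — as u grows, only the highest-degree terms matter — compare leading terms and read the limit off. Viewed as a single quotient this is an ∞/∞ form — an at-infinity application of l'Hôpital's rule would also resolve it; comparing leading growth reads the answer without differentiating.


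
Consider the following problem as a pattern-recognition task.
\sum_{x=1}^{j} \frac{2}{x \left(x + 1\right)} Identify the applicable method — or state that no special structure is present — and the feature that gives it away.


Method: telescoping — poles of \frac{2}{x \left(x + 1\right)} differ by an integer, the telltale of a telescoping partial-fraction sum.


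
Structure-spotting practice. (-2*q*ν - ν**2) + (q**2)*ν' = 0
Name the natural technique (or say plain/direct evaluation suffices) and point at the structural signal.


Diagnosis: the homogeneous substitution — scaling q and ν together leaves the slope fixed — it depends only on ν/q, so substitute the ratio. A Bernoulli substitution is a fair alternative on this equation directly; the homogeneous reading takes it as given.


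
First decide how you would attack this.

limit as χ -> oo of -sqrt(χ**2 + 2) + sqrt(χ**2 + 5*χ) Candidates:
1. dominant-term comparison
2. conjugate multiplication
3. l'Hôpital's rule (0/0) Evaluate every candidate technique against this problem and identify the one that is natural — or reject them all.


Method: conjugate multiplication — neither sqrt(χ**2 + 5*χ) nor sqrt(χ**2 + 2) converges alone, so rewrite their difference as a conjugate-rationalized quotient first.
- dominant-term comparison: no ranking of term growth rates resolves the limit here.
- conjugate multiplication — yes, a natural case for it.
- l'Hôpital's rule (0/0): the expression is a difference driving to ∞ − ∞, not a 0/0 quotient — there is no ratio for the rule to differentiate.


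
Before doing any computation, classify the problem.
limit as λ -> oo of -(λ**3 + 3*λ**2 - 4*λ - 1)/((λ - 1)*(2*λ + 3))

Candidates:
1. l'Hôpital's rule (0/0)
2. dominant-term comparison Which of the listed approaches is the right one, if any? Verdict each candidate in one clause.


Method: dominant-term comparison — divide through by the highest power of λ; every lower-order term dies and the dominant terms decide the limit.
- l'Hôpital's rule (0/0) — no 0/0 form appears: written as one quotient, top and bottom both grow without bound, and the ratio is decided by their leading terms.
- dominant-term comparison — applies; the problem has the shape this method handles.


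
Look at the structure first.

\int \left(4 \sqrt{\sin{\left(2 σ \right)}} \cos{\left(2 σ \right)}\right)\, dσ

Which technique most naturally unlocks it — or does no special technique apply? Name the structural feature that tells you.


Method: u-substitution — read it as f(\sin{\left(2 σ \right)}) times a constant multiple of d(\sin{\left(2 σ \right)}): one substitution, u = \sin{\left(2 σ \right)}, finishes it.


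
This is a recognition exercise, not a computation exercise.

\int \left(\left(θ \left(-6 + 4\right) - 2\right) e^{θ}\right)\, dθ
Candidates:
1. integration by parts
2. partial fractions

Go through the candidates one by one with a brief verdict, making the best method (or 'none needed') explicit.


Method: integration by parts — a polynomial (θ \left(-6 + 4\right) - 2) against the kernel e^{θ} is the signature bounded-ladder case for integration by parts.
- integration by parts: applies; the problem has the shape this method handles.
- partial fractions — the expression is not a ratio of polynomials that decomposes further.


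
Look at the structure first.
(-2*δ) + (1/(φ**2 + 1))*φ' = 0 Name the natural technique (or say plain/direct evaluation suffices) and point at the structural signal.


Technique: separation of variables — separating collects all φ-dependence with the derivative and leaves all δ-dependence opposite: variables separate. The equation is exact as it stands too — a potential function exists — though separation reads the split structure directly.


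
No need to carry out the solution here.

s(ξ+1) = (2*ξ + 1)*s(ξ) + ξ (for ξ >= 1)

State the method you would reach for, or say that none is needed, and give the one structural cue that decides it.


Best approach: a summation factor — rescale the sequence by the product of the weights 2*ξ + 1 so far — the recurrence collapses to a plain running sum.


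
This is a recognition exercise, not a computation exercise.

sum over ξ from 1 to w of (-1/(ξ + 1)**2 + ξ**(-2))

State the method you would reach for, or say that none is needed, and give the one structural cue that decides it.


Technique: telescoping — this sum is a zipper: each term contributes ξ**(-2) and removes the next index's value, which the following term puts back, closing term by term.


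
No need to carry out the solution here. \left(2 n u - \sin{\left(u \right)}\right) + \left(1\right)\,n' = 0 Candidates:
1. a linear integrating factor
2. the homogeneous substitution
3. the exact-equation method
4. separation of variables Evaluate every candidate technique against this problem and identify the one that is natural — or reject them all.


Technique: a linear integrating factor — the unknown enters only to the first power against a nonzero forcing term — the integrating-factor template applies directly.
- a linear integrating factor — yes — fits the structure here.
- the homogeneous substitution — the ratio of the variables does not determine the slope.
- the exact-equation method: the mixed partial derivatives differ, so the left side is not a total differential.
- separation of variables: no division isolates the independent variable from the unknown.


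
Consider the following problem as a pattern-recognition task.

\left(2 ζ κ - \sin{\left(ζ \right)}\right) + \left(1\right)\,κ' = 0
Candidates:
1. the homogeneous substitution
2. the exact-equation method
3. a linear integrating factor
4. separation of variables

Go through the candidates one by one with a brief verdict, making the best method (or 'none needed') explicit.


Diagnosis: a linear integrating factor — κ enters only linearly with coefficient 2 ζ; multiply by exp of the integral of 2 ζ and the left side becomes one derivative.
- the homogeneous substitution — solved for the derivative, the right side changes under joint scaling of the two variables.
- the exact-equation method — the mixed-partials test fails on this split — it is not an exact differential as presented.
- a linear integrating factor: a fit — the right tool for this form.
- separation of variables — the two dependences do not factor apart.


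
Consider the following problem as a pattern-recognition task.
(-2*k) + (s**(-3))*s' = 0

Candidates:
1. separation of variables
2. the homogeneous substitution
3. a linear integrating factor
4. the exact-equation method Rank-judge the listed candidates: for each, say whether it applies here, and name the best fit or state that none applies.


Method: separation of variables — separating collects all s-dependence with the derivative and leaves all k-dependence opposite: variables separate.
- separation of variables — yes, a natural case for it.
- the homogeneous substitution — the ratio of the variables does not determine the slope.
- a linear integrating factor: a nonlinear term in the unknown puts this outside the integrating-factor template.
- the exact-equation method — with no real cross-dependence between the variables, the exact-equation machinery is a detour rather than the natural reading.


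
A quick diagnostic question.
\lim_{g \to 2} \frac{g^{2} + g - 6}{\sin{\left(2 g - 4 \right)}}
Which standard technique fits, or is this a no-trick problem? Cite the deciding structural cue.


Technique: l'Hôpital's rule (0/0) — substituting 2 gives 0 over 0; differentiate top and bottom once and re-evaluate. Known elementary limits would finish this too — the rule just bypasses the case analysis.


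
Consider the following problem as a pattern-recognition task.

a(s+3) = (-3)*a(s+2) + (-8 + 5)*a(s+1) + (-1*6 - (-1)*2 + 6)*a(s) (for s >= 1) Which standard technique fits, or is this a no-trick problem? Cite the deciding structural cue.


Method: the characteristic-root method — try a geometric ansatz r^s: constant coefficients turn the recurrence into one polynomial equation in r.


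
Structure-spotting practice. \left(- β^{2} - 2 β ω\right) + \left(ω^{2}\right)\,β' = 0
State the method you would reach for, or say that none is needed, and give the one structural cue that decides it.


Method: the homogeneous substitution — scaling ω and β together leaves the slope fixed — it depends only on β/ω, so substitute the ratio. A Bernoulli rewrite works here as the equation stands — the homogeneous substitution is the more immediate reading.


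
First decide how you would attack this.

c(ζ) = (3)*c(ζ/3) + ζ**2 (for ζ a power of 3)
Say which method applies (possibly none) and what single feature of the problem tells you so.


Diagnosis: the master substitution — treat m = log base 3 of ζ as the new clock: one recursion step advances m by one while ζ scales by 3.


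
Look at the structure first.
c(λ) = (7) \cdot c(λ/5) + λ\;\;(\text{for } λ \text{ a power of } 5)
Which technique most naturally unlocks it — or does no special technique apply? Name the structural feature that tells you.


Method: the master substitution — treat m = log base 5 of λ as the new clock: one recursion step advances m by one while λ scales by 5.


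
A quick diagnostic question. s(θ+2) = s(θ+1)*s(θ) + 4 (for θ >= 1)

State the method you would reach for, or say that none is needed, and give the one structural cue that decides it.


Method: no special technique — the recurrence is nonlinear in the sequence values; study it directly, no linear machinery applies.


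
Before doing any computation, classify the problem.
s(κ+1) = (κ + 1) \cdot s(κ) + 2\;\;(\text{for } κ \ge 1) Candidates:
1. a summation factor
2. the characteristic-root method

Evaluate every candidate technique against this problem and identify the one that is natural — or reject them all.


Diagnosis: a summation factor — normalize by the running product of κ + 1: the left side becomes a difference, and differences sum.
- a summation factor: yes — fits the structure here.
- the characteristic-root method: an index-dependent weight blocks the pure exponential ansatz.


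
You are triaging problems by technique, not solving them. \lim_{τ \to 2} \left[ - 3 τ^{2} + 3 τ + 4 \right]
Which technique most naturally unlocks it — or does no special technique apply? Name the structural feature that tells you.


Best approach: no special technique — no denominator vanishes and nothing blows up at 2: direct substitution is the whole computation.


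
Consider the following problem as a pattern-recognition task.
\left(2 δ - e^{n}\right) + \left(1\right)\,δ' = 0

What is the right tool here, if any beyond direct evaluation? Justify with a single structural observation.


Method: a linear integrating factor — δ appears only to the first power with coefficient 2 — the classic integrating-factor setup.


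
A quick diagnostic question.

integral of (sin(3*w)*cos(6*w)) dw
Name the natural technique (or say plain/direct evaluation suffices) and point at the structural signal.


Method: a trigonometric identity — sin(3*w)*cos(6*w) mixes two frequencies; the product-to-sum identity splits it into single-frequency sinusoids.


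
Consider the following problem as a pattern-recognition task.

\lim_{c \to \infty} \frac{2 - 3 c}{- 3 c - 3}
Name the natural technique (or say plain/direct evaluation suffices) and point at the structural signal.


Method: dominant-term comparison — divide by the highest power of c present: lower-order terms vanish and the dominant ratio remains. Viewed as a single quotient this is an ∞/∞ form — an at-infinity application of l'Hôpital's rule would also resolve it; comparing leading growth reads the answer without differentiating.


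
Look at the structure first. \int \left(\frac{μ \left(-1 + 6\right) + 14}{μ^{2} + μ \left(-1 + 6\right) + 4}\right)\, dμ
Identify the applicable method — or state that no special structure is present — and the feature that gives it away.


Best approach: partial fractions — the denominator (μ^{2} + μ \left(-1 + 6\right) + 4) factors, so the quotient decomposes into elementary partial fractions term by term.


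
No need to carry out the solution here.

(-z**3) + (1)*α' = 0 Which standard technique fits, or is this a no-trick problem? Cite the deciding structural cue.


Method: no special technique — the slope is a function of z alone, so integrate both sides directly.


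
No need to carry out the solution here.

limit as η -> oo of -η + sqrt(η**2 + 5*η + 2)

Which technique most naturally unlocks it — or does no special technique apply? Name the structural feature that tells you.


Technique: conjugate multiplication — turning the difference into a conjugate-rationalized ratio makes the limit readable.


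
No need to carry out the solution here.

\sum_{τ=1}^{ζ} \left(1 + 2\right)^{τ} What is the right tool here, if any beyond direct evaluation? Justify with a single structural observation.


Technique: the geometric series formula — consecutive terms stand in a fixed index-free ratio — the geometric sum formula closes it.


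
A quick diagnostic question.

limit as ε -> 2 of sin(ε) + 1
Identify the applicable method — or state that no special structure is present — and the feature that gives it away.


Technique: no special technique — no vanishing denominator and no indeterminate clash at the point — evaluation is immediate.
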